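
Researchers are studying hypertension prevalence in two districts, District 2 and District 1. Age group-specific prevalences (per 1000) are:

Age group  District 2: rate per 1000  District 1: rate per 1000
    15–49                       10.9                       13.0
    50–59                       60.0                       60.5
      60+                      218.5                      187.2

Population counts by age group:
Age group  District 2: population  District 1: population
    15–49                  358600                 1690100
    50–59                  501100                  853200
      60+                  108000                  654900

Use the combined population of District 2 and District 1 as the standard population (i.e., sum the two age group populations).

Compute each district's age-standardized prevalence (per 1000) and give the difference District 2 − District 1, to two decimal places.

4.54

Combined standard total = 4165900; weights = 0.4918, 0.3251, 0.1831.
District 2: 0.4918×10.9 + 0.3251×60.0 + 0.1831×218.5 = 64.8797 per 1000.
District 1: 0.4918×13.0 + 0.3251×60.5 + 0.1831×187.2 = 60.3431 per 1000.
Difference = 64.8797 − 60.3431 = 4.5367.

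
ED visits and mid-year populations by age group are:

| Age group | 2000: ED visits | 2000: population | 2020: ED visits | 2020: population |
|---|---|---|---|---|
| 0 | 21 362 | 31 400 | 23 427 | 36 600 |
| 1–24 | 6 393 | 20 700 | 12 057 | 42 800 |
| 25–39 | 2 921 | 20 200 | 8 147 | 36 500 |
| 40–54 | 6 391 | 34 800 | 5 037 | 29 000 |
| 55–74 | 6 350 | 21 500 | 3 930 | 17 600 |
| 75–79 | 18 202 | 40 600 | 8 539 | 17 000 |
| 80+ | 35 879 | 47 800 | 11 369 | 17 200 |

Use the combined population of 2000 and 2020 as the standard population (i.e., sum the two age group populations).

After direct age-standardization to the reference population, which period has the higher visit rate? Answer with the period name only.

Age-specific rates per 1 000 for 2000: 680.318, 308.841, 144.604, 183.649, 295.349, 448.325, 750.607.
For 2020: 640.082, 281.706, 223.205, 173.690, 223.295, 502.294, 660.988.
Combined standard total = 413 700; weights = 0.1644, 0.1535, 0.1371, 0.1542, 0.0945, 0.1392, 0.1571.
2000: 0.1644×680.318 + 0.1535×308.841 + 0.1371×144.604 + 0.1542×183.649 + 0.0945×295.349 + 0.1392×448.325 + 0.1571×750.607 = 415.6394 per 1 000.
2020: 0.1644×640.082 + 0.1535×281.706 + 0.1371×223.205 + 0.1542×173.690 + 0.0945×223.295 + 0.1392×502.294 + 0.1571×660.988 = 400.7210 per 1 000.

2000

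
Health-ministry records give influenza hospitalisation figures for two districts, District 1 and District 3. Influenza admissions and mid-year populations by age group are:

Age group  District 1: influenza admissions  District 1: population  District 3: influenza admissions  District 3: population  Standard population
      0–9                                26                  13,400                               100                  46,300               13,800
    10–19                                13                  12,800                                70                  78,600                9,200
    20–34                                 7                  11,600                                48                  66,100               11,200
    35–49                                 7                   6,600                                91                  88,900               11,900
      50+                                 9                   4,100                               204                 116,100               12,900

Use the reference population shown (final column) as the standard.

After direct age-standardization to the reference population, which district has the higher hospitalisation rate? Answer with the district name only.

District 1

Age-specific rates per 100,000 for District 1: 194.03, 101.56, 60.34, 106.06, 219.51.
For District 3: 215.98, 89.06, 72.62, 102.36, 175.71.
Standard total = 59,000; weights = 0.2339, 0.1559, 0.1898, 0.2017, 0.2186.
District 1: 0.2339×194.03 + 0.1559×101.56 + 0.1898×60.34 + 0.2017×106.06 + 0.2186×219.51 = 142.0623 per 100,000.
District 3: 0.2339×215.98 + 0.1559×89.06 + 0.1898×72.62 + 0.2017×102.36 + 0.2186×175.71 = 137.2541 per 100,000.
The crude rates (127.84 vs 129.55) would put District 3 higher, but that reflects its age composition; once standardized to a common age structure, District 1 has the higher underlying rate.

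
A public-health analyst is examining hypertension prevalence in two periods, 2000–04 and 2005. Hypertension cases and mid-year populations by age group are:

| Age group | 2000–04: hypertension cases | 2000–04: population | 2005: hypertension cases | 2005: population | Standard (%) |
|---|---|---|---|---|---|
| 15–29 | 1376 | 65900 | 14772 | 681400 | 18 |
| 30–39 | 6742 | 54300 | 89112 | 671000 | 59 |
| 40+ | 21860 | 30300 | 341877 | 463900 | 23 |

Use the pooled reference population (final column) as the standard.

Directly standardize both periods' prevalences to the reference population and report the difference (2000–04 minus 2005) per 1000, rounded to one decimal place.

-8.8

Age-specific rates per 1000 for 2000–04: 20.880, 124.162, 721.452.
For 2005: 21.679, 132.805, 736.963.
Standard weights: 0.18, 0.59, 0.23.
2000–04: 0.1800×20.880 + 0.5900×124.162 + 0.2300×721.452 = 242.9480 per 1000.
2005: 0.1800×21.679 + 0.5900×132.805 + 0.2300×736.963 = 251.7584 per 1000.
Difference = 242.9480 − 251.7584 = -8.8104.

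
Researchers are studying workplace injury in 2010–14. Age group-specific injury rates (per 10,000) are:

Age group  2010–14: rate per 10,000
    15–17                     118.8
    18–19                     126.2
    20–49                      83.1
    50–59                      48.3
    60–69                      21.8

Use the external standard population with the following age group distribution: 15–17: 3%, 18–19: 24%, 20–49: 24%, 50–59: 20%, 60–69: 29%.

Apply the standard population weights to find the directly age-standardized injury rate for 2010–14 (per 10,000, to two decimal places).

69.78

Standard weights: 0.03, 0.24, 0.24, 0.20, 0.29.
Standardized rate: 0.0300×118.8 + 0.2400×126.2 + 0.2400×83.1 + 0.2000×48.3 + 0.2900×21.8 = 69.7780 per 10,000.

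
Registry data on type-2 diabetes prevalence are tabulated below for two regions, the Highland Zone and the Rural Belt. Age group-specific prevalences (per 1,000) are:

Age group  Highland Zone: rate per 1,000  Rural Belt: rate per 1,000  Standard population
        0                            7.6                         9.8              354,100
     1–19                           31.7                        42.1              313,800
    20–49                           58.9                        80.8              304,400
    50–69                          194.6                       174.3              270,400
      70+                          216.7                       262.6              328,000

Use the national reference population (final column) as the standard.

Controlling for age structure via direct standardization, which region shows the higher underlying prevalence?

Rural Belt

Standard total = 1,570,700; weights = 0.2254, 0.1998, 0.1938, 0.1722, 0.2088.
The Highland Zone: 0.2254×7.6 + 0.1998×31.7 + 0.1938×58.9 + 0.1722×194.6 + 0.2088×216.7 = 98.2143 per 1,000.
The Rural Belt: 0.2254×9.8 + 0.1998×42.1 + 0.1938×80.8 + 0.1722×174.3 + 0.2088×262.6 = 111.1226 per 1,000.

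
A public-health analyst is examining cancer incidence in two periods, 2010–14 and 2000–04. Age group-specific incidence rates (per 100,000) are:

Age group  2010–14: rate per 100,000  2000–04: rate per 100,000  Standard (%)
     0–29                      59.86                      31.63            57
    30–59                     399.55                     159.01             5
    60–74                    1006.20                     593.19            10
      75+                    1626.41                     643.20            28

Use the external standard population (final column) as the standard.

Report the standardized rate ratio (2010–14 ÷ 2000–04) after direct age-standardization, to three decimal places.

2.299

Standard weights: 0.57, 0.05, 0.10, 0.28.
2010–14: 0.5700×59.86 + 0.0500×399.55 + 0.1000×1006.20 + 0.2800×1626.41 = 610.1125 per 100,000.
2000–04: 0.5700×31.63 + 0.0500×159.01 + 0.1000×593.19 + 0.2800×643.20 = 265.3946 per 100,000.
Ratio = 610.1125 ÷ 265.3946 = 2.29889.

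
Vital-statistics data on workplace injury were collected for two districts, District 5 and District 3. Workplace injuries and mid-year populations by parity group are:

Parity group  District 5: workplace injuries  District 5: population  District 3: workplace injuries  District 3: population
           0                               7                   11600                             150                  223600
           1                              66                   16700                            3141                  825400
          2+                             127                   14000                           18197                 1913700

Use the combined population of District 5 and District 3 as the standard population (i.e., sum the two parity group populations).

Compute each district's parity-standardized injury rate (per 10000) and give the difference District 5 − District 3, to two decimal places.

Parity-specific rates per 10000 for District 5: 6.03, 39.52, 90.71.
For District 3: 6.71, 38.05, 95.09.
Combined standard total = 3005000; weights = 0.0783, 0.2802, 0.6415.
District 5: 0.0783×6.03 + 0.2802×39.52 + 0.6415×90.71 = 69.7404 per 10000.
District 3: 0.0783×6.71 + 0.2802×38.05 + 0.6415×95.09 = 72.1879 per 10000.
Difference = 69.7404 − 72.1879 = -2.4475.

-2.45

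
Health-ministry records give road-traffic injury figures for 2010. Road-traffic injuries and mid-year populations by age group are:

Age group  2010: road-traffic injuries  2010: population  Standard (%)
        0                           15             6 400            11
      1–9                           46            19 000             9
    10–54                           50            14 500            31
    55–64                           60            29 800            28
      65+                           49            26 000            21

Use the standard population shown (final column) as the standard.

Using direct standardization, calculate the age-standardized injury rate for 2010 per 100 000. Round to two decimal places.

Age-specific rates per 100 000 for 2010: 234.38, 242.11, 344.83, 201.34, 188.46.
Standard weights: 0.11, 0.09, 0.31, 0.28, 0.21.
Standardized rate: 0.1100×234.38 + 0.0900×242.11 + 0.3100×344.83 + 0.2800×201.34 + 0.2100×188.46 = 250.4200 per 100 000.

250.42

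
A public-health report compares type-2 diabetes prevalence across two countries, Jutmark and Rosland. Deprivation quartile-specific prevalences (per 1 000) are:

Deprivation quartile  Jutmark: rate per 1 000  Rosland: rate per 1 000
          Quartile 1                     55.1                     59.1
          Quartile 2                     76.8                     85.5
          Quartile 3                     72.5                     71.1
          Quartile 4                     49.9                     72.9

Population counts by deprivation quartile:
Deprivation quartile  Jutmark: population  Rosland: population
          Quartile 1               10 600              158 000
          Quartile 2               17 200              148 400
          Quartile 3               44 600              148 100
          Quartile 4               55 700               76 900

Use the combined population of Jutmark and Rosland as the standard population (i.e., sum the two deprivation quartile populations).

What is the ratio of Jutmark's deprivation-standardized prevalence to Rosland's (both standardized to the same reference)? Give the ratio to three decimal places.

0.897

Combined standard total = 659 500; weights = 0.2556, 0.2511, 0.2922, 0.2011.
Jutmark: 0.2556×55.1 + 0.2511×76.8 + 0.2922×72.5 + 0.2011×49.9 = 64.5875 per 1 000.
Rosland: 0.2556×59.1 + 0.2511×85.5 + 0.2922×71.1 + 0.2011×72.9 = 72.0100 per 1 000.
Ratio = 64.5875 ÷ 72.0100 = 0.89692.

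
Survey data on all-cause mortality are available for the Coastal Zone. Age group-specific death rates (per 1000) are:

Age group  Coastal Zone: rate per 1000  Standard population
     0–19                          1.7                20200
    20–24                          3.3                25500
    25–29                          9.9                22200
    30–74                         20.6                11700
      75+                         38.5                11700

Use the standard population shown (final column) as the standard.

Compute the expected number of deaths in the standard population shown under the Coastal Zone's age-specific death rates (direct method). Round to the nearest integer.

1030

Expected deaths = Σ (standard pop × age-specific rate ÷ 1000)
= 20200×1.7/1000 + 25500×3.3/1000 + 22200×9.9/1000 + 11700×20.6/1000 + 11700×38.5/1000
= 34.34 + 84.15 + 219.78 + 241.02 + 450.45 = 1029.74.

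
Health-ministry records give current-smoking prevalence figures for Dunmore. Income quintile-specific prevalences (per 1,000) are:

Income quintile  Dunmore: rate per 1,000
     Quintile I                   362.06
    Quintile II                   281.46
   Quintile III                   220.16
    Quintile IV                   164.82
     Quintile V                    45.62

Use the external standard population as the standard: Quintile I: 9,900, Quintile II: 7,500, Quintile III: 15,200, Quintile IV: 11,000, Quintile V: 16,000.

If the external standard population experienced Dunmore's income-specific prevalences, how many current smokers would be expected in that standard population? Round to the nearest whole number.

Expected current smokers = Σ (standard pop × income-specific rate ÷ 1,000)
= 9,900×362.06/1,000 + 7,500×281.46/1,000 + 15,200×220.16/1,000 + 11,000×164.82/1,000 + 16,000×45.62/1,000
= 3584.39 + 2110.95 + 3346.43 + 1813.02 + 729.92 = 11584.72.

11585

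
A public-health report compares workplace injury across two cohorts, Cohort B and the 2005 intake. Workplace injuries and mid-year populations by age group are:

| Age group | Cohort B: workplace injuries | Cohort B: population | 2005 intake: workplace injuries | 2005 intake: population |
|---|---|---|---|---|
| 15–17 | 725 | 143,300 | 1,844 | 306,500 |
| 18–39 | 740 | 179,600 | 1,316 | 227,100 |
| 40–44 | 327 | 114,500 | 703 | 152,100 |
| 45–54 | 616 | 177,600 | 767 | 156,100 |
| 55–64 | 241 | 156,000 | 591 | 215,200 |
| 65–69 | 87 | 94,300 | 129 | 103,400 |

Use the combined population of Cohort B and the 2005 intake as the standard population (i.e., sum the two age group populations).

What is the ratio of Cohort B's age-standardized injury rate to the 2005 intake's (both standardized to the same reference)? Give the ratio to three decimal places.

Age-specific rates per 10,000 for Cohort B: 50.59, 41.20, 28.56, 34.68, 15.45, 9.23.
For the 2005 intake: 60.16, 57.95, 46.22, 49.14, 27.46, 12.48.
Combined standard total = 2,025,700; weights = 0.2220, 0.2008, 0.1316, 0.1647, 0.1832, 0.0976.
Cohort B: 0.2220×50.59 + 0.2008×41.20 + 0.1316×28.56 + 0.1647×34.68 + 0.1832×15.45 + 0.0976×9.23 = 32.7100 per 10,000.
The 2005 intake: 0.2220×60.16 + 0.2008×57.95 + 0.1316×46.22 + 0.1647×49.14 + 0.1832×27.46 + 0.0976×12.48 = 45.4204 per 10,000.
Ratio = 32.7100 ÷ 45.4204 = 0.72016.

0.720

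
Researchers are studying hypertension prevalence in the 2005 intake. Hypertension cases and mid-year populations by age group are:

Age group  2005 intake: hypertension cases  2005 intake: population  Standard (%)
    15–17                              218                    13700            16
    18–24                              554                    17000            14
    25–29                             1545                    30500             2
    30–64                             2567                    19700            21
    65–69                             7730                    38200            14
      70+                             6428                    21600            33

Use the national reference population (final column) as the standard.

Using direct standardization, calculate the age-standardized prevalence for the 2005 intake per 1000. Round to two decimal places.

162.02

Age-specific rates per 1000 for the 2005 intake: 15.912, 32.588, 50.656, 130.305, 202.356, 297.593.
Standard weights: 0.16, 0.14, 0.02, 0.21, 0.14, 0.33.
Standardized rate: 0.1600×15.912 + 0.1400×32.588 + 0.0200×50.656 + 0.2100×130.305 + 0.1400×202.356 + 0.3300×297.593 = 162.0208 per 1000.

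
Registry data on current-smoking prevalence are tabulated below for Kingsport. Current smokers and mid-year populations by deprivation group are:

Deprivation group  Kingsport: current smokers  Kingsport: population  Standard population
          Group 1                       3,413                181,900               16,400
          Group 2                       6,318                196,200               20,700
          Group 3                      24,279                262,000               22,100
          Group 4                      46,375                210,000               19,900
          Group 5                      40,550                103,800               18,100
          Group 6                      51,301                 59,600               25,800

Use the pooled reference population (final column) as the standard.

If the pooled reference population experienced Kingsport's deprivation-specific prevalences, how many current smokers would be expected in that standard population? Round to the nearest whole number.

36695

Deprivation-specific rates per 1,000 for Kingsport: 18.763, 32.202, 92.668, 220.833, 390.655, 860.755.
Expected current smokers = Σ (standard pop × deprivation-specific rate ÷ 1,000)
= 16,400×18.763/1,000 + 20,700×32.202/1,000 + 22,100×92.668/1,000 + 19,900×220.833/1,000 + 18,100×390.655/1,000 + 25,800×860.755/1,000
= 307.71 + 666.58 + 2047.96 + 4394.58 + 7070.86 + 22207.48 = 36695.17.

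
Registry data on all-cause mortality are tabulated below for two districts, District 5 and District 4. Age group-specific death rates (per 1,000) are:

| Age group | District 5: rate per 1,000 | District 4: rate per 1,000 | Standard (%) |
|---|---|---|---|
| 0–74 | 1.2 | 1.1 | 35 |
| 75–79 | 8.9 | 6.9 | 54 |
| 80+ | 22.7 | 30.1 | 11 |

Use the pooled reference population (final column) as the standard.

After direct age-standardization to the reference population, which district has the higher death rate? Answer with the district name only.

District 5

Standard weights: 0.35, 0.54, 0.11.
District 5: 0.3500×1.2 + 0.5400×8.9 + 0.1100×22.7 = 7.7230 per 1,000.
District 4: 0.3500×1.1 + 0.5400×6.9 + 0.1100×30.1 = 7.4220 per 1,000.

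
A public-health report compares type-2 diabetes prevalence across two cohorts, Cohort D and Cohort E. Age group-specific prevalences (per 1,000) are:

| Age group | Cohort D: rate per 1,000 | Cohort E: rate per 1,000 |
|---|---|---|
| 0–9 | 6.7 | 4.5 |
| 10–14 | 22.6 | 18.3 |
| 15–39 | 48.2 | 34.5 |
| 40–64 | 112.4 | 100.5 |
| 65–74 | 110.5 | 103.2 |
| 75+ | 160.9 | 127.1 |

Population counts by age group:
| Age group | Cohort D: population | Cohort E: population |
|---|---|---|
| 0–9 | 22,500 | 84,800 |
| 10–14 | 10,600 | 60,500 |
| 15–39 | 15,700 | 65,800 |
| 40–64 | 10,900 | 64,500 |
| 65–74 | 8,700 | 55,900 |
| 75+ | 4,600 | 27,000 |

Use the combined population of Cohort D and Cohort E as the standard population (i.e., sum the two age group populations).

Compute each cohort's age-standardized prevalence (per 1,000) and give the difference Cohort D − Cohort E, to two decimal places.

Combined standard total = 431,500; weights = 0.2487, 0.1648, 0.1889, 0.1747, 0.1497, 0.0732.
Cohort D: 0.2487×6.7 + 0.1648×22.6 + 0.1889×48.2 + 0.1747×112.4 + 0.1497×110.5 + 0.0732×160.9 = 62.4606 per 1,000.
Cohort E: 0.2487×4.5 + 0.1648×18.3 + 0.1889×34.5 + 0.1747×100.5 + 0.1497×103.2 + 0.0732×127.1 = 52.9699 per 1,000.
Difference = 62.4606 − 52.9699 = 9.4908.

9.49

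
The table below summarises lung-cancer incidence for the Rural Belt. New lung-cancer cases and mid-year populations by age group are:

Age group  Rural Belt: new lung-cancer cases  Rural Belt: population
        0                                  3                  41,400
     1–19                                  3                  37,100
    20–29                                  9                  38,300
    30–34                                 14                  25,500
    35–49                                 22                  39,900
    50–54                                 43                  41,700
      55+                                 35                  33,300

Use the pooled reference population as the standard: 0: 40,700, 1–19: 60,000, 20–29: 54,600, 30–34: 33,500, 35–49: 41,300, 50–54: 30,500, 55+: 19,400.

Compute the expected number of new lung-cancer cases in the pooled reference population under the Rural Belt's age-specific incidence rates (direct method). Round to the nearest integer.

114

Age-specific rates per 100,000 for the Rural Belt: 7.25, 8.09, 23.50, 54.90, 55.14, 103.12, 105.11.
Expected new lung-cancer cases = Σ (standard pop × age-specific rate ÷ 100,000)
= 40,700×7.25/100,000 + 60,000×8.09/100,000 + 54,600×23.50/100,000 + 33,500×54.90/100,000 + 41,300×55.14/100,000 + 30,500×103.12/100,000 + 19,400×105.11/100,000
= 2.95 + 4.85 + 12.83 + 18.39 + 22.77 + 31.45 + 20.39 = 113.64.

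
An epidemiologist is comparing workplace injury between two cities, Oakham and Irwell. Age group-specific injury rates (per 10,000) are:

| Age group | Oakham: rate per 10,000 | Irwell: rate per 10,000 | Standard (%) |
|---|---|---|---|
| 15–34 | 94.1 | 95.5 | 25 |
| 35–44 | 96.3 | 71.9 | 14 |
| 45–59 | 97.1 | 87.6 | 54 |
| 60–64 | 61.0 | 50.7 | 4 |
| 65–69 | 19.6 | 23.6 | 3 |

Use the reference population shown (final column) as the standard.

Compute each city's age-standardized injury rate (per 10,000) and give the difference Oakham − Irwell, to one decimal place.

8.5

Standard weights: 0.25, 0.14, 0.54, 0.04, 0.03.
Oakham: 0.2500×94.1 + 0.1400×96.3 + 0.5400×97.1 + 0.0400×61.0 + 0.0300×19.6 = 92.4690 per 10,000.
Irwell: 0.2500×95.5 + 0.1400×71.9 + 0.5400×87.6 + 0.0400×50.7 + 0.0300×23.6 = 83.9810 per 10,000.
Difference = 92.4690 − 83.9810 = 8.4880.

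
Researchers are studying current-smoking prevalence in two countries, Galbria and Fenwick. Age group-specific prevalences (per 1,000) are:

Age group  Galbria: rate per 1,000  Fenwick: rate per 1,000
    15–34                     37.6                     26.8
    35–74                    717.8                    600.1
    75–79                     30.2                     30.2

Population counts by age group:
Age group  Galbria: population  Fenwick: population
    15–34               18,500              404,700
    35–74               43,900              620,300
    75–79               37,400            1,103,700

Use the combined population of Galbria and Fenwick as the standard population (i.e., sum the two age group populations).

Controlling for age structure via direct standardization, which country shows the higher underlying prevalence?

Combined standard total = 2,228,500; weights = 0.1899, 0.2980, 0.5120.
Galbria: 0.1899×37.6 + 0.2980×717.8 + 0.5120×30.2 = 236.5431 per 1,000.
Fenwick: 0.1899×26.8 + 0.2980×600.1 + 0.5120×30.2 = 199.4119 per 1,000.

Galbria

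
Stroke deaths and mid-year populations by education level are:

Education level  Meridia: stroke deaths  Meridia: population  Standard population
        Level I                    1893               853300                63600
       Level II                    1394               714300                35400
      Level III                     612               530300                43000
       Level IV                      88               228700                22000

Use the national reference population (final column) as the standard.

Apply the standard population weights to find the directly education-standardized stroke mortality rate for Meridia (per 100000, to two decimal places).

Education-specific rates per 100000 for Meridia: 221.84, 195.16, 115.41, 38.48.
Standard total = 164000; weights = 0.3878, 0.2159, 0.2622, 0.1341.
Standardized rate: 0.3878×221.84 + 0.2159×195.16 + 0.2622×115.41 + 0.1341×38.48 = 163.5783 per 100000.

163.58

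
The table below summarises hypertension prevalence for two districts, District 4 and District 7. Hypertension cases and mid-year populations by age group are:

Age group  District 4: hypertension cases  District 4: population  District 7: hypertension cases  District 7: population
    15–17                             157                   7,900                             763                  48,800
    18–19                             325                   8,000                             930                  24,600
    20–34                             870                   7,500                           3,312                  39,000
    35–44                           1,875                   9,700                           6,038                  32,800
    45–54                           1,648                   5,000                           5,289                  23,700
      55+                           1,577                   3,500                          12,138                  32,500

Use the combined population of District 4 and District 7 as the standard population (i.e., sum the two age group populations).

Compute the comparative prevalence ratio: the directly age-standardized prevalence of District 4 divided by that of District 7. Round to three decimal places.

Age-specific rates per 1,000 for District 4: 19.873, 40.625, 116.000, 193.299, 329.600, 450.571.
For District 7: 15.635, 37.805, 84.923, 184.085, 223.165, 373.477.
Combined standard total = 243,000; weights = 0.2333, 0.1342, 0.1914, 0.1749, 0.1181, 0.1481.
District 4: 0.2333×19.873 + 0.1342×40.625 + 0.1914×116.000 + 0.1749×193.299 + 0.1181×329.600 + 0.1481×450.571 = 171.7716 per 1,000.
District 7: 0.2333×15.635 + 0.1342×37.805 + 0.1914×84.923 + 0.1749×184.085 + 0.1181×223.165 + 0.1481×373.477 = 138.8539 per 1,000.
Ratio = 171.7716 ÷ 138.8539 = 1.23707.

1.237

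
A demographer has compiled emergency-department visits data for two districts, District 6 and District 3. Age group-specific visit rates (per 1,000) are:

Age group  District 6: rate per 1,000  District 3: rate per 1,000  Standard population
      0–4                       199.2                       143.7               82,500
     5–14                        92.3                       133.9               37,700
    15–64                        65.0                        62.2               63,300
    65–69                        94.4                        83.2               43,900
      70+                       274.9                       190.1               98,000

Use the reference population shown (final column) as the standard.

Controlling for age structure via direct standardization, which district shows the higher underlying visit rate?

District 6

Standard total = 325,400; weights = 0.2535, 0.1159, 0.1945, 0.1349, 0.3012.
District 6: 0.2535×199.2 + 0.1159×92.3 + 0.1945×65.0 + 0.1349×94.4 + 0.3012×274.9 = 169.3687 per 1,000.
District 3: 0.2535×143.7 + 0.1159×133.9 + 0.1945×62.2 + 0.1349×83.2 + 0.3012×190.1 = 132.5225 per 1,000.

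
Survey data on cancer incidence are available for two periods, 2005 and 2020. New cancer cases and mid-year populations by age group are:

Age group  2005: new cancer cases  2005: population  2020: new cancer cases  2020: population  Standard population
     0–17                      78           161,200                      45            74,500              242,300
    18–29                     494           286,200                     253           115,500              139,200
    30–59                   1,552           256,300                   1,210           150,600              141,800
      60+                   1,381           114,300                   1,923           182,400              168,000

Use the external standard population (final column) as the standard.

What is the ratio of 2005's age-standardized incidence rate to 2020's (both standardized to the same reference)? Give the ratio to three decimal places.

Age-specific rates per 100,000 for 2005: 48.39, 172.61, 605.54, 1208.22.
For 2020: 60.40, 219.05, 803.45, 1054.28.
Standard total = 691,300; weights = 0.3505, 0.2014, 0.2051, 0.2430.
2005: 0.3505×48.39 + 0.2014×172.61 + 0.2051×605.54 + 0.2430×1208.22 = 469.5476 per 100,000.
2020: 0.3505×60.40 + 0.2014×219.05 + 0.2051×803.45 + 0.2430×1054.28 = 486.2940 per 100,000.
Ratio = 469.5476 ÷ 486.2940 = 0.96556.

0.966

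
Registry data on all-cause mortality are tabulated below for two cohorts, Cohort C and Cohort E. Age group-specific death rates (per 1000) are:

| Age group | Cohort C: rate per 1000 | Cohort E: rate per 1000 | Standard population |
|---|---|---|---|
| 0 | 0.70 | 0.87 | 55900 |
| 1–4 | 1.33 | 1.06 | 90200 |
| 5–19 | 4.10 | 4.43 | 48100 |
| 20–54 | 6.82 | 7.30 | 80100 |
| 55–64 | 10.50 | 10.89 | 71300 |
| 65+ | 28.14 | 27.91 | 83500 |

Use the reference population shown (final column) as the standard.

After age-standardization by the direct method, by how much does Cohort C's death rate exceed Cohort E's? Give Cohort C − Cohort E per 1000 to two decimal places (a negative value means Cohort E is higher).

-0.11

Standard total = 429100; weights = 0.1303, 0.2102, 0.1121, 0.1867, 0.1662, 0.1946.
Cohort C: 0.1303×0.70 + 0.2102×1.33 + 0.1121×4.10 + 0.1867×6.82 + 0.1662×10.50 + 0.1946×28.14 = 9.3240 per 1000.
Cohort E: 0.1303×0.87 + 0.2102×1.06 + 0.1121×4.43 + 0.1867×7.30 + 0.1662×10.89 + 0.1946×27.91 = 9.4360 per 1000.
Difference = 9.3240 − 9.4360 = -0.1120.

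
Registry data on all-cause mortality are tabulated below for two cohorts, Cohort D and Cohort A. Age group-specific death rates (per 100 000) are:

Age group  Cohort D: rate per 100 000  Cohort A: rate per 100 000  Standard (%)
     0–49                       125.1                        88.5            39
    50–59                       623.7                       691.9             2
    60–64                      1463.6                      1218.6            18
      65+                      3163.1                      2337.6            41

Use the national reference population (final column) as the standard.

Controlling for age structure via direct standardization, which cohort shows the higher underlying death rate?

Standard weights: 0.39, 0.02, 0.18, 0.41.
Cohort D: 0.3900×125.1 + 0.0200×623.7 + 0.1800×1463.6 + 0.4100×3163.1 = 1621.5820 per 100 000.
Cohort A: 0.3900×88.5 + 0.0200×691.9 + 0.1800×1218.6 + 0.4100×2337.6 = 1226.1170 per 100 000.

Cohort D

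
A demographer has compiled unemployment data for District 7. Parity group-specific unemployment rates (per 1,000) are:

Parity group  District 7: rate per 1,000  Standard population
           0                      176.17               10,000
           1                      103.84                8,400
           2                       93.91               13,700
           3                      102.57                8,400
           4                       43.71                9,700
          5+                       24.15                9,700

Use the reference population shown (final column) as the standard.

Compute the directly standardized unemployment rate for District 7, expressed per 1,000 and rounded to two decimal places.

90.82

Standard total = 59,900; weights = 0.1669, 0.1402, 0.2287, 0.1402, 0.1619, 0.1619.
Standardized rate: 0.1669×176.17 + 0.1402×103.84 + 0.2287×93.91 + 0.1402×102.57 + 0.1619×43.71 + 0.1619×24.15 = 90.8239 per 1,000.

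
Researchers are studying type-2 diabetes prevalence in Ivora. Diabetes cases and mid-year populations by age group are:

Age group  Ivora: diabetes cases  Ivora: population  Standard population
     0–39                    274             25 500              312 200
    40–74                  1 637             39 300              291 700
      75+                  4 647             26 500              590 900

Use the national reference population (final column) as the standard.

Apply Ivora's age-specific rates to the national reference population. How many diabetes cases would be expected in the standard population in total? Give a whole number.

119124

Age-specific rates per 1 000 for Ivora: 10.745, 41.654, 175.358.
Expected diabetes cases = Σ (standard pop × age-specific rate ÷ 1 000)
= 312 200×10.745/1 000 + 291 700×41.654/1 000 + 590 900×175.358/1 000
= 3354.62 + 12150.46 + 103619.33 = 119124.41.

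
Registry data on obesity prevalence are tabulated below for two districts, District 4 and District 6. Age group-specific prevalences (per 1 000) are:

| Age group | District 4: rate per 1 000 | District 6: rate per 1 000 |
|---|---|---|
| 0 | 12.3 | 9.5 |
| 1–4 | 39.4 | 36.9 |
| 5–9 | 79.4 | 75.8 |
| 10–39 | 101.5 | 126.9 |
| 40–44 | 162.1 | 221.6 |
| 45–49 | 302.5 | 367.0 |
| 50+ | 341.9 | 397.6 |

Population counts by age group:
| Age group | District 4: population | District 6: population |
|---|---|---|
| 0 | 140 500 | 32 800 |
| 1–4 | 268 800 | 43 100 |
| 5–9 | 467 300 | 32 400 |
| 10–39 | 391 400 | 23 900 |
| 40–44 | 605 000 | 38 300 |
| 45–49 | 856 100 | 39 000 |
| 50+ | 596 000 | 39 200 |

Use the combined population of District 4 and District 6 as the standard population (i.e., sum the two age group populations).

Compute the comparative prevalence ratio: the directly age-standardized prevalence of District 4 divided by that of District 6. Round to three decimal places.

0.832

Combined standard total = 3 573 800; weights = 0.0485, 0.0873, 0.1398, 0.1162, 0.1800, 0.2505, 0.1777.
District 4: 0.0485×12.3 + 0.0873×39.4 + 0.1398×79.4 + 0.1162×101.5 + 0.1800×162.1 + 0.2505×302.5 + 0.1777×341.9 = 192.6440 per 1 000.
District 6: 0.0485×9.5 + 0.0873×36.9 + 0.1398×75.8 + 0.1162×126.9 + 0.1800×221.6 + 0.2505×367.0 + 0.1777×397.6 = 231.5034 per 1 000.
Ratio = 192.6440 ÷ 231.5034 = 0.83214.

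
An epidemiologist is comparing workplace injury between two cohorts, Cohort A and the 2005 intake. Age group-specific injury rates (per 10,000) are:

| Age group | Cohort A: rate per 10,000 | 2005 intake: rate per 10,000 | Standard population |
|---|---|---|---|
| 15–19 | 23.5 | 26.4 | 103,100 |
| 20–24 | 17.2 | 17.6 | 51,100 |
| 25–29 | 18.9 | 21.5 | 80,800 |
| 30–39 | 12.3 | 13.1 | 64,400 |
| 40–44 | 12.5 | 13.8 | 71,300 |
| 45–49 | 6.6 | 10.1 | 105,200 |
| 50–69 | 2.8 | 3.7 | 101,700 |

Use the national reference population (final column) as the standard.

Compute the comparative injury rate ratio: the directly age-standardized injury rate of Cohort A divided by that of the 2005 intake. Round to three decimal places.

0.869

Standard total = 577,600; weights = 0.1785, 0.0885, 0.1399, 0.1115, 0.1234, 0.1821, 0.1761.
Cohort A: 0.1785×23.5 + 0.0885×17.2 + 0.1399×18.9 + 0.1115×12.3 + 0.1234×12.5 + 0.1821×6.6 + 0.1761×2.8 = 12.9698 per 10,000.
The 2005 intake: 0.1785×26.4 + 0.0885×17.6 + 0.1399×21.5 + 0.1115×13.1 + 0.1234×13.8 + 0.1821×10.1 + 0.1761×3.7 = 14.9321 per 10,000.
Ratio = 12.9698 ÷ 14.9321 = 0.86858.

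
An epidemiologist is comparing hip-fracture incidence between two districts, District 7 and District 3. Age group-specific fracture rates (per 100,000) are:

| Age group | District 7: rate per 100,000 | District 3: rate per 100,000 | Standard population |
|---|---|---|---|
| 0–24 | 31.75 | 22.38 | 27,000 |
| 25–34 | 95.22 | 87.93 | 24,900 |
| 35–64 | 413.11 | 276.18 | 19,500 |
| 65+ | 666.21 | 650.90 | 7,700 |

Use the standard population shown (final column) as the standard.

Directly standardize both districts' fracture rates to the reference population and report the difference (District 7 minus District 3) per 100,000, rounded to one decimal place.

Standard total = 79,100; weights = 0.3413, 0.3148, 0.2465, 0.0973.
District 7: 0.3413×31.75 + 0.3148×95.22 + 0.2465×413.11 + 0.0973×666.21 = 207.5056 per 100,000.
District 3: 0.3413×22.38 + 0.3148×87.93 + 0.2465×276.18 + 0.0973×650.90 = 166.7656 per 100,000.
Difference = 207.5056 − 166.7656 = 40.7400.

40.7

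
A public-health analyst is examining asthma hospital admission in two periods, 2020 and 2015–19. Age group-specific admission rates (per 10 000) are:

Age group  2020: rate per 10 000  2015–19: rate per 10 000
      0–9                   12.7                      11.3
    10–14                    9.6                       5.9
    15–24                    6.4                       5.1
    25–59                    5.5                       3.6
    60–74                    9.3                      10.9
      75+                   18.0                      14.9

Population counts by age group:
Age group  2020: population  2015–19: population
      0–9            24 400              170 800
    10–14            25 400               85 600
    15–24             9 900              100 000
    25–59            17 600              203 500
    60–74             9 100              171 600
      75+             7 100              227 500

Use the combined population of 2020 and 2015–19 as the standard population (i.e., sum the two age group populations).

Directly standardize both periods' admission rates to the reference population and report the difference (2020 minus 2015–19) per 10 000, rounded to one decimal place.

Combined standard total = 1 052 500; weights = 0.1855, 0.1055, 0.1044, 0.2101, 0.1717, 0.2229.
2020: 0.1855×12.7 + 0.1055×9.6 + 0.1044×6.4 + 0.2101×5.5 + 0.1717×9.3 + 0.2229×18.0 = 10.8003 per 10 000.
2015–19: 0.1855×11.3 + 0.1055×5.9 + 0.1044×5.1 + 0.2101×3.6 + 0.1717×10.9 + 0.2229×14.9 = 9.1993 per 10 000.
Difference = 10.8003 − 9.1993 = 1.6010.

1.6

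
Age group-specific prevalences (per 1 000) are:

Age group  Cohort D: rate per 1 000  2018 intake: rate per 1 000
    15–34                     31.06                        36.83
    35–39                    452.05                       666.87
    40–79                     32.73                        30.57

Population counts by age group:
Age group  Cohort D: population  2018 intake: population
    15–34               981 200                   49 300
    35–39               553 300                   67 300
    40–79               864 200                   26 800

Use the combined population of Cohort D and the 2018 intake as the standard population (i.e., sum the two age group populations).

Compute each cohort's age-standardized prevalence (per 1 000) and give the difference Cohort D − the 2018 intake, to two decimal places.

Combined standard total = 2 542 100; weights = 0.4054, 0.2441, 0.3505.
Cohort D: 0.4054×31.06 + 0.2441×452.05 + 0.3505×32.73 = 134.4211 per 1 000.
The 2018 intake: 0.4054×36.83 + 0.2441×666.87 + 0.3505×30.57 = 188.4468 per 1 000.
Difference = 134.4211 − 188.4468 = -54.0257.

-54.03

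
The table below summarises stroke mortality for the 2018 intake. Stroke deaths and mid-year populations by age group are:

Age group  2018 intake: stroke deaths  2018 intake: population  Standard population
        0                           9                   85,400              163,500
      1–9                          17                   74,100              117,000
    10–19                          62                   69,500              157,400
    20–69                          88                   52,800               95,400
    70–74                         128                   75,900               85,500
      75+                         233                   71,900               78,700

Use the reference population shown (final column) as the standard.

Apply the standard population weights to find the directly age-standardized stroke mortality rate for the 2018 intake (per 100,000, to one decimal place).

Age-specific rates per 100,000 for the 2018 intake: 10.54, 22.94, 89.21, 166.67, 168.64, 324.06.
Standard total = 697,500; weights = 0.2344, 0.1677, 0.2257, 0.1368, 0.1226, 0.1128.
Standardized rate: 0.2344×10.54 + 0.1677×22.94 + 0.2257×89.21 + 0.1368×166.67 + 0.1226×168.64 + 0.1128×324.06 = 106.4822 per 100,000.

106.5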